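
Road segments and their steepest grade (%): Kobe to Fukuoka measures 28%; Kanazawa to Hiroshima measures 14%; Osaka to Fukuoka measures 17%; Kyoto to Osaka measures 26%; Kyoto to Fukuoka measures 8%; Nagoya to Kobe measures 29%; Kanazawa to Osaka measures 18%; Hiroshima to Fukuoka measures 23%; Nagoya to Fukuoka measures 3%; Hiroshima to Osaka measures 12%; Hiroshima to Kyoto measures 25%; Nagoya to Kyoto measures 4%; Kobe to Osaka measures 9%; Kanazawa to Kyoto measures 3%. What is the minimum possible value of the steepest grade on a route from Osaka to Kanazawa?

Some routes from Osaka to Kanazawa:
Osaka→Hiroshima→Kanazawa: max(12, 14) = 14
Osaka→Fukuoka→Nagoya→Kyoto→Kanazawa: max(17, 3, 4, 3) = 17
Osaka→Kanazawa: max(18) = 18
Osaka→Fukuoka→Kyoto→Kanazawa: max(17, 8, 3) = 17
Smallest bottleneck: 14%.

14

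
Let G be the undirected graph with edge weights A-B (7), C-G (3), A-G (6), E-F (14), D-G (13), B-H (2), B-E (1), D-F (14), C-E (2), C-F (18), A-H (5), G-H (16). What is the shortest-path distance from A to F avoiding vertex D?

A few of the A→F routes:
A → G → C → F: 6 + 3 + 18 = 27
A → B → E → C → F: 7 + 1 + 2 + 18 = 28
A → B → E → F: 7 + 1 + 14 = 22
A → H → B → E → F: 5 + 2 + 1 + 14 = 22
A → G → C → E → F: 6 + 3 + 2 + 14 = 25
Best route has total 22.

22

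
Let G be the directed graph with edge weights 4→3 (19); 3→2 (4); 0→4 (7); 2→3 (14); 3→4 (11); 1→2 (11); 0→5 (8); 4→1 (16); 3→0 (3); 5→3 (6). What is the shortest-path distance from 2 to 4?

24

Candidate routes:
2 - 3 - 4: 14 + 11 = 25
2 - 3 - 0 - 4: 14 + 3 + 7 = 24
Shortest: 24.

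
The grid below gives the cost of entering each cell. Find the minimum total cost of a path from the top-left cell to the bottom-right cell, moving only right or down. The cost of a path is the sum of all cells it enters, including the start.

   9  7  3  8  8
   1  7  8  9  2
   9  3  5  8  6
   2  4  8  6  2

40

Take (0,0) → (1,0) → (1,1) → (2,1) → (3,1) → (3,2) → (3,3) → (3,4) for a total of 9 + 1 + 7 + 3 + 4 + 8 + 6 + 2 = 40.
For comparison, the top-then-right route costs 45.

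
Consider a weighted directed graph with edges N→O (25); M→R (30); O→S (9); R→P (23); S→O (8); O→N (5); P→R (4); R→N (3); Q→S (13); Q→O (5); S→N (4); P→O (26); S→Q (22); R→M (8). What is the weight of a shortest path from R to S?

Routes from R to S:
R → P → O → S: 23 + 26 + 9 = 58
R → N → O → S: 3 + 25 + 9 = 37
The minimum is 37.

37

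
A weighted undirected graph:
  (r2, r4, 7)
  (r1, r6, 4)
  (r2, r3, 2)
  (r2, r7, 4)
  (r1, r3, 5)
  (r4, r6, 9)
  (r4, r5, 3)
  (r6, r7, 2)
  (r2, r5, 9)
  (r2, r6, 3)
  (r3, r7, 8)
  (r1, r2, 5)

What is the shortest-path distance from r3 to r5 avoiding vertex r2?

21

Routes from r3 to r5 avoiding r2:
r3 - r1 - r6 - r4 - r5: 5 + 4 + 9 + 3 = 21
r3 - r7 - r6 - r4 - r5: 8 + 2 + 9 + 3 = 22
Best route has total 21.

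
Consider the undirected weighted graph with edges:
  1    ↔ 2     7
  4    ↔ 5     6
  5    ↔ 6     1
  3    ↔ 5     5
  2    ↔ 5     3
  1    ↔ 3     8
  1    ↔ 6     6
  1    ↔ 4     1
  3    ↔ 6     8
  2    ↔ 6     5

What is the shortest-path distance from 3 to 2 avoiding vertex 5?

13

Checking several routes:
3 - 1 - 6 - 2: 8 + 6 + 5 = 19
3 - 1 - 2: 8 + 7 = 15
3 - 6 - 2: 8 + 5 = 13
The minimum is 13.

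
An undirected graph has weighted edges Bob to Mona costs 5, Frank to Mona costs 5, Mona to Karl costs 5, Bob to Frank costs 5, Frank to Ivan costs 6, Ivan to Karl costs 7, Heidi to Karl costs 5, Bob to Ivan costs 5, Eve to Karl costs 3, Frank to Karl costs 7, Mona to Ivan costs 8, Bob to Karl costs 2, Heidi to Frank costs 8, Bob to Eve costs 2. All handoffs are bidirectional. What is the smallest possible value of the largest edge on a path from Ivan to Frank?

Comparing a few candidate routes:
Ivan→Bob→Karl→Mona→Frank: max(5, 2, 5, 5) = 5
Ivan→Bob→Mona→Frank: max(5, 5, 5) = 5
Ivan→Bob→Eve→Karl→Mona→Frank: max(5, 2, 3, 5, 5) = 5
Ivan→Bob→Frank: max(5, 5) = 5
Ivan→Frank: max(6) = 6
Best route has worst link 5.

5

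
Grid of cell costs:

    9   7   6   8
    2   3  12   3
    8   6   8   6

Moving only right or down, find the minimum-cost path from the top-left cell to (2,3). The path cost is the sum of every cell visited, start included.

34

Path (0,0) -> (1,0) -> (1,1) -> (2,1) -> (2,2) -> (2,3): 9 + 2 + 3 + 6 + 8 + 6 = 34.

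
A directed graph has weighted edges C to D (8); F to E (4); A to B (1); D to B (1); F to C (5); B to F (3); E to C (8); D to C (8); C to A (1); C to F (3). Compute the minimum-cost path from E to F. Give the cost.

11

Routes from E to F:
E → C → D → B → F: 8 + 8 + 1 + 3 = 20
E → C → F: 8 + 3 = 11
E → C → A → B → F: 8 + 1 + 1 + 3 = 13
The minimum is 11.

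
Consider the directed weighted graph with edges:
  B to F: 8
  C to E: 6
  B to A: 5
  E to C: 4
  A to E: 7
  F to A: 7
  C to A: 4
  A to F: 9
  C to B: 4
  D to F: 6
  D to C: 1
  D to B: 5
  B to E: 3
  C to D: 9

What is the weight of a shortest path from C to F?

12

Checking several routes:
C → D → F: 9 + 6 = 15
C → B → A → F: 4 + 5 + 9 = 18
C → D → B → F: 9 + 5 + 8 = 22
C → A → F: 4 + 9 = 13
C → B → F: 4 + 8 = 12
The minimum is 12.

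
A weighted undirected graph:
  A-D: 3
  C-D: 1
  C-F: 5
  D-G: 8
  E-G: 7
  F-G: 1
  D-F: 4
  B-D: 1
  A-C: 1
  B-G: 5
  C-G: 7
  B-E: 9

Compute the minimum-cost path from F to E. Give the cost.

8

Comparing a few candidate routes:
F - C - D - B - G - E: 5 + 1 + 1 + 5 + 7 = 19
F - G - E: 1 + 7 = 8
F - D - B - E: 4 + 1 + 9 = 14
F - G - B - E: 1 + 5 + 9 = 15
F - D - B - G - E: 4 + 1 + 5 + 7 = 17
F - C - D - B - E: 5 + 1 + 1 + 9 = 16
Best route has total 8.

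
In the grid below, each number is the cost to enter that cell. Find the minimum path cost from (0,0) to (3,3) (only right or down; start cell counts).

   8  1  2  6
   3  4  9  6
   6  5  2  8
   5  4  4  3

Path [0,0]→[0,1]→[1,1]→[2,1]→[2,2]→[3,2]→[3,3]: 8 + 1 + 4 + 5 + 2 + 4 + 3 = 27.
(Top row then right column would cost 34.)

27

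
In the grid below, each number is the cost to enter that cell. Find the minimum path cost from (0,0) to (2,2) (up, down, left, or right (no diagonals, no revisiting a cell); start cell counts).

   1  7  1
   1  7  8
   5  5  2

14

Best path: (0,0)→(1,0)→(2,0)→(2,1)→(2,2)
Cost: 1 + 1 + 5 + 5 + 2 = 14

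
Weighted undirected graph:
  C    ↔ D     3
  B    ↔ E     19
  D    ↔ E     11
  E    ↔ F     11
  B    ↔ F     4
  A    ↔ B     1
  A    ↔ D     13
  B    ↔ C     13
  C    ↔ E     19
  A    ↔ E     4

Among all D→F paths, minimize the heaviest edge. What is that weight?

11

Some routes from D to F:
D-C-B-A-E-F: max(3, 13, 1, 4, 11) = 13
D-A-B-F: max(13, 1, 4) = 13
D-A-E-F: max(13, 4, 11) = 13
D-E-F: max(11, 11) = 11
D-C-B-F: max(3, 13, 4) = 13
D-E-A-B-F: max(11, 4, 1, 4) = 11
The minimum achievable maximum is 11.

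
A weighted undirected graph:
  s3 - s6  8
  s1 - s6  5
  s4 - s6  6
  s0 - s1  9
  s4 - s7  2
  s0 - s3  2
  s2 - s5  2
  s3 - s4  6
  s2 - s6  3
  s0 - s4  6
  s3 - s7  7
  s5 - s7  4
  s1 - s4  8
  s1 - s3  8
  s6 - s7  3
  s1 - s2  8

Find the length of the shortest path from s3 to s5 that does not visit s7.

A few of the s3→s5 routes:
s3-s6-s2-s5: 8 + 3 + 2 = 13
s3-s4-s6-s2-s5: 6 + 6 + 3 + 2 = 17
s3-s1-s6-s2-s5: 8 + 5 + 3 + 2 = 18
Shortest: 13.

13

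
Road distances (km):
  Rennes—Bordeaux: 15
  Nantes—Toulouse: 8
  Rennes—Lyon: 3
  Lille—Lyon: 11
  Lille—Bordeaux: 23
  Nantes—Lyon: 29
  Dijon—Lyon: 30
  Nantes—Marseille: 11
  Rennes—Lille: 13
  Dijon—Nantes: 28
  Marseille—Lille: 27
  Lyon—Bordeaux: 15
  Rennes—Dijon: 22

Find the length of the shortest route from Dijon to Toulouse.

Some routes from Dijon to Toulouse:
Dijon-Rennes-Lille-Lyon-Nantes-Toulouse: 22 + 13 + 11 + 29 + 8 = 83
Dijon-Nantes-Toulouse: 28 + 8 = 36
Dijon-Rennes-Lyon-Nantes-Toulouse: 22 + 3 + 29 + 8 = 62
Dijon-Rennes-Lyon-Lille-Marseille-Nantes-Toulouse: 22 + 3 + 11 + 27 + 11 + 8 = 82
Dijon-Lyon-Nantes-Toulouse: 30 + 29 + 8 = 67
Dijon-Rennes-Lille-Marseille-Nantes-Toulouse: 22 + 13 + 27 + 11 + 8 = 81
The minimum is 36 km.

36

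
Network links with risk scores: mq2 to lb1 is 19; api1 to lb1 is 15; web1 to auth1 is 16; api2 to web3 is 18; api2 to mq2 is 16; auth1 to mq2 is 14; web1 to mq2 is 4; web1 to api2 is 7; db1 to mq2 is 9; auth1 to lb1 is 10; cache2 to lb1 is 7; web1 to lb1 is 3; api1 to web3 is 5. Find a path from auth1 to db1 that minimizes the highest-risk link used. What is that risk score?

A few of the auth1→db1 routes:
auth1-mq2-db1: max(14, 9) = 14
auth1-web1-mq2-db1: max(16, 4, 9) = 16
auth1-web1-api2-mq2-db1: max(16, 7, 16, 9) = 16
auth1-lb1-web1-mq2-db1: max(10, 3, 4, 9) = 10
Smallest bottleneck: 10.

10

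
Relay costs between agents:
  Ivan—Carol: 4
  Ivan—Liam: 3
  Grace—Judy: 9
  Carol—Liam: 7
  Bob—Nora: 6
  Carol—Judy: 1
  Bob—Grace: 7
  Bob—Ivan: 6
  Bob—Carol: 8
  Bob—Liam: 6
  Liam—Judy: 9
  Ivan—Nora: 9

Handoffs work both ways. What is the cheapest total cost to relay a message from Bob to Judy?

Some routes from Bob to Judy:
Bob→Liam→Carol→Judy: 6 + 7 + 1 = 14
Bob→Ivan→Carol→Judy: 6 + 4 + 1 = 11
Bob→Grace→Judy: 7 + 9 = 16
Bob→Liam→Judy: 6 + 9 = 15
Bob→Carol→Judy: 8 + 1 = 9
Bob→Liam→Ivan→Carol→Judy: 6 + 3 + 4 + 1 = 14
Best route has total 9.

9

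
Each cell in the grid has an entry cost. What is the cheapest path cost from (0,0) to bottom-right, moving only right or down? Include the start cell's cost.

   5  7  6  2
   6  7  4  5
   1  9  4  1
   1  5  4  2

24

Path (0,0)→(1,0)→(2,0)→(3,0)→(3,1)→(3,2)→(3,3): 5 + 6 + 1 + 1 + 5 + 4 + 2 = 24.
For comparison, the top-then-right route costs 28.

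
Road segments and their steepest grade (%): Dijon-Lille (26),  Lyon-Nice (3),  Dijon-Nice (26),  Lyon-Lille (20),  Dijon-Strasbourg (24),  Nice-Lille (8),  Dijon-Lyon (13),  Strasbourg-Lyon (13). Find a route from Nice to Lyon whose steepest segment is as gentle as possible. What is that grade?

3

Comparing a few candidate routes:
Nice → Dijon → Strasbourg → Lyon: max(26, 24, 13) = 26
Nice → Dijon → Lyon: max(26, 13) = 26
Nice → Lille → Lyon: max(8, 20) = 20
Nice → Lyon: max(3) = 3
Nice → Dijon → Lille → Lyon: max(26, 26, 20) = 26
Smallest bottleneck: 3%.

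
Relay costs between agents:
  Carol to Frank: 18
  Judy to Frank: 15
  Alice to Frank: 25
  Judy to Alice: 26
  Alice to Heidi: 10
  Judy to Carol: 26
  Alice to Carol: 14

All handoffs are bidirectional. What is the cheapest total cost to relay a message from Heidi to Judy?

Some routes from Heidi to Judy:
Heidi - Alice - Judy: 10 + 26 = 36
Heidi - Alice - Carol - Judy: 10 + 14 + 26 = 50
Heidi - Alice - Frank - Judy: 10 + 25 + 15 = 50
The minimum is 36.

36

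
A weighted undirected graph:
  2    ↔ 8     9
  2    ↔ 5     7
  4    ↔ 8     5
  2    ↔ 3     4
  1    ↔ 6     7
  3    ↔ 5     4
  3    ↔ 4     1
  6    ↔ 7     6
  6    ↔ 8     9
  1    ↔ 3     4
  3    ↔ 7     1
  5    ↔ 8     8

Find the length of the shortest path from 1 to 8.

10

A few of the 1→8 routes:
1 → 3 → 5 → 8: 4 + 4 + 8 = 16
1 → 3 → 4 → 8: 4 + 1 + 5 = 10
1 → 3 → 2 → 8: 4 + 4 + 9 = 17
1 → 6 → 8: 7 + 9 = 16
Best route has total 10.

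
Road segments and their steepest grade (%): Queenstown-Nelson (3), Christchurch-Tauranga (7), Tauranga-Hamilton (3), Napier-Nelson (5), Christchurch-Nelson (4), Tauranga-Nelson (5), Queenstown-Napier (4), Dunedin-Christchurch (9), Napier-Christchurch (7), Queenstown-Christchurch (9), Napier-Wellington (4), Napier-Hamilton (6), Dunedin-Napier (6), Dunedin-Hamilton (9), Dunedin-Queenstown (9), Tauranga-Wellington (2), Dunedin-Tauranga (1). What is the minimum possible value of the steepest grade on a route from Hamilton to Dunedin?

3

Comparing a few candidate routes:
Hamilton-Napier-Queenstown-Nelson-Tauranga-Dunedin: max(6, 4, 3, 5, 1) = 6
Hamilton-Tauranga-Dunedin: max(3, 1) = 3
Hamilton-Napier-Nelson-Tauranga-Dunedin: max(6, 5, 5, 1) = 6
Hamilton-Napier-Wellington-Tauranga-Dunedin: max(6, 4, 2, 1) = 6
Hamilton-Napier-Dunedin: max(6, 6) = 6
Best route has worst link 3%.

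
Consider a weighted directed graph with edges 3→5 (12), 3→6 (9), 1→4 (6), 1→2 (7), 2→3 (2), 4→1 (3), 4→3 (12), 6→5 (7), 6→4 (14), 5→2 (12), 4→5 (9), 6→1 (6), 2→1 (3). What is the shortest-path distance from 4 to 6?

Candidate routes:
4 → 5 → 2 → 3 → 6: 9 + 12 + 2 + 9 = 32
4 → 3 → 6: 12 + 9 = 21
4 → 1 → 2 → 3 → 6: 3 + 7 + 2 + 9 = 21
Best route has total 21.

21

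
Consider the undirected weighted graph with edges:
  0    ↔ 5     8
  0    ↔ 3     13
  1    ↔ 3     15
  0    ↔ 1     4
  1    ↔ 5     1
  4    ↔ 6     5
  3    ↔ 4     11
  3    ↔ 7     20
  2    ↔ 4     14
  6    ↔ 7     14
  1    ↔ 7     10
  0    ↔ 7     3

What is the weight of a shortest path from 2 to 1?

40

Checking several routes:
2-4-3-1: 14 + 11 + 15 = 40
2-4-6-7-1: 14 + 5 + 14 + 10 = 43
2-4-6-7-0-1: 14 + 5 + 14 + 3 + 4 = 40
2-4-3-0-1: 14 + 11 + 13 + 4 = 42
The minimum is 40.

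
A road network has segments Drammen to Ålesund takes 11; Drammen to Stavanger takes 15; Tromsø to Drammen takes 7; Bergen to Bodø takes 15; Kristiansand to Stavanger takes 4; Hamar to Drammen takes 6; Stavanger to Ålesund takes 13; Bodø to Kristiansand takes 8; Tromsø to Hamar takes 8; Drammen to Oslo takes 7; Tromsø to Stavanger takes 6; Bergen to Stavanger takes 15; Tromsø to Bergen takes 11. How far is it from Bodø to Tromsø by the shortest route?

A few of the Bodø→Tromsø routes:
Bodø - Kristiansand - Stavanger - Tromsø: 8 + 4 + 6 = 18
Bodø - Kristiansand - Stavanger - Bergen - Tromsø: 8 + 4 + 15 + 11 = 38
Bodø - Kristiansand - Stavanger - Drammen - Hamar - Tromsø: 8 + 4 + 15 + 6 + 8 = 41
Bodø - Bergen - Stavanger - Tromsø: 15 + 15 + 6 = 36
Bodø - Bergen - Tromsø: 15 + 11 = 26
Bodø - Kristiansand - Stavanger - Drammen - Tromsø: 8 + 4 + 15 + 7 = 34
The minimum is 18.

18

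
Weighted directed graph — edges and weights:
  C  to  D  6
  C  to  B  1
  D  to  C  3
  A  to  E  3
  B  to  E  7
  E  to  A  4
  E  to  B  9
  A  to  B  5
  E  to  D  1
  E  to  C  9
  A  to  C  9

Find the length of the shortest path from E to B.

5

Checking several routes:
E→A→B: 4 + 5 = 9
E→D→C→B: 1 + 3 + 1 = 5
E→B: 9
Shortest: 5.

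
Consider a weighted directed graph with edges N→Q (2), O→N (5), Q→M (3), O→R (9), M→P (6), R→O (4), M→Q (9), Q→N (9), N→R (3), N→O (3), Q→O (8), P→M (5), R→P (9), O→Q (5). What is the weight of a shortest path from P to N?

23

Routes from P to N:
P -> M -> Q -> N: 5 + 9 + 9 = 23
P -> M -> Q -> O -> N: 5 + 9 + 8 + 5 = 27
Shortest: 23.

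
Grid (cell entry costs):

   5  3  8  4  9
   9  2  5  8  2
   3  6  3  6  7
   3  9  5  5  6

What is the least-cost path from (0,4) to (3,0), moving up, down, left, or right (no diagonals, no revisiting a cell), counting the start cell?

38

One optimal route is [0,4] [0,3] [0,2] [0,1] [1,1] [2,1] [2,0] [3,0].
Its cost is 9 + 4 + 8 + 3 + 2 + 6 + 3 + 3 = 38.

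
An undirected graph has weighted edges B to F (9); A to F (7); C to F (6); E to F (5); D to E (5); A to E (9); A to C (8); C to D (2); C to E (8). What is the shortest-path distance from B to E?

A few of the B→E routes:
B - F - C - E: 9 + 6 + 8 = 23
B - F - C - D - E: 9 + 6 + 2 + 5 = 22
B - F - E: 9 + 5 = 14
B - F - A - E: 9 + 7 + 9 = 25
Best route has total 14.

14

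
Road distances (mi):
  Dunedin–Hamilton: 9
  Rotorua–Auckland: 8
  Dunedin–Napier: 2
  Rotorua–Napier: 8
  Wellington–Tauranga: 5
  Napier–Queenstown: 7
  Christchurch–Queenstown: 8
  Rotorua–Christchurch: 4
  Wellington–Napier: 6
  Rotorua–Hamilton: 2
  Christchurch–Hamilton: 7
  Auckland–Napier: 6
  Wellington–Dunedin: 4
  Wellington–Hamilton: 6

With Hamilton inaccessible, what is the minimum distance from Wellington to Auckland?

Some routes from Wellington to Auckland avoiding Hamilton:
Wellington - Napier - Rotorua - Auckland: 6 + 8 + 8 = 22
Wellington - Napier - Queenstown - Christchurch - Rotorua - Auckland: 6 + 7 + 8 + 4 + 8 = 33
Wellington - Dunedin - Napier - Auckland: 4 + 2 + 6 = 12
Wellington - Dunedin - Napier - Rotorua - Auckland: 4 + 2 + 8 + 8 = 22
Wellington - Napier - Auckland: 6 + 6 = 12
Shortest: 12 mi.

12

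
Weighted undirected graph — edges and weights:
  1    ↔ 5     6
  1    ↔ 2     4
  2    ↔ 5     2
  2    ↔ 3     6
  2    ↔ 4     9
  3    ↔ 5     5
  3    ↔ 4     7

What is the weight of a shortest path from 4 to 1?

Checking several routes:
4 - 3 - 5 - 2 - 1: 7 + 5 + 2 + 4 = 18
4 - 3 - 5 - 1: 7 + 5 + 6 = 18
4 - 2 - 5 - 1: 9 + 2 + 6 = 17
4 - 2 - 1: 9 + 4 = 13
4 - 3 - 2 - 1: 7 + 6 + 4 = 17
Best route has total 13.

13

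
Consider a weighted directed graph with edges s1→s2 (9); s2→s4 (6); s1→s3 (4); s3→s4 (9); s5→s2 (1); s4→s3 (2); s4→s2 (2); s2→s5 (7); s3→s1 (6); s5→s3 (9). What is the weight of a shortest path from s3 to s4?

Routes from s3 to s4:
s3-s4: 9
s3-s1-s2-s4: 6 + 9 + 6 = 21
Shortest: 9.

9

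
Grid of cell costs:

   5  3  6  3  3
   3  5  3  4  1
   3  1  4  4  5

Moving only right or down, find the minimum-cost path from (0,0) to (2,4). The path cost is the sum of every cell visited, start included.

25

Path [0,0]→[1,0]→[2,0]→[2,1]→[2,2]→[2,3]→[2,4]: 5 + 3 + 3 + 1 + 4 + 4 + 5 = 25.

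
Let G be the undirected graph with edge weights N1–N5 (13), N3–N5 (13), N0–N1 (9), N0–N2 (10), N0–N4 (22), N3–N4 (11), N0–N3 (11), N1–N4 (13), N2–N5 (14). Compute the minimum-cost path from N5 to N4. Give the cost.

Comparing a few candidate routes:
N5 - N1 - N0 - N3 - N4: 13 + 9 + 11 + 11 = 44
N5 - N3 - N4: 13 + 11 = 24
N5 - N1 - N4: 13 + 13 = 26
Best route has total 24.

24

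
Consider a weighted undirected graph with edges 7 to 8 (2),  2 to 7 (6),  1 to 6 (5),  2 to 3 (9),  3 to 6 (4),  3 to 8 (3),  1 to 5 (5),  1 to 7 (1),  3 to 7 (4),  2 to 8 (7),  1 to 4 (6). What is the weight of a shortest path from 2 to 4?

13

Some routes from 2 to 4:
2 - 3 - 8 - 7 - 1 - 4: 9 + 3 + 2 + 1 + 6 = 21
2 - 8 - 7 - 1 - 4: 7 + 2 + 1 + 6 = 16
2 - 7 - 1 - 4: 6 + 1 + 6 = 13
2 - 3 - 7 - 1 - 4: 9 + 4 + 1 + 6 = 20
2 - 8 - 3 - 7 - 1 - 4: 7 + 3 + 4 + 1 + 6 = 21
The minimum is 13.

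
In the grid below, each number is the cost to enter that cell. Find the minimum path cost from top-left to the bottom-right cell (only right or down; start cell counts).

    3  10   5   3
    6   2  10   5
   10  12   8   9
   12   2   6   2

33

Take [0,0] -> [1,0] -> [1,1] -> [2,1] -> [3,1] -> [3,2] -> [3,3] for a total of 3 + 6 + 2 + 12 + 2 + 6 + 2 = 33.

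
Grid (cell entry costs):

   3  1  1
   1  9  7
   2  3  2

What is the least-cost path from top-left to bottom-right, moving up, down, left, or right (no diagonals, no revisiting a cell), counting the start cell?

Best path: [0,0]→[1,0]→[2,0]→[2,1]→[2,2]
Cost: 3 + 1 + 2 + 3 + 2 = 11

11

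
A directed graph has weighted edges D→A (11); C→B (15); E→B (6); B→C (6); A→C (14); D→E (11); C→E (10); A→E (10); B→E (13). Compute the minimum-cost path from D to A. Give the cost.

Candidate routes:
D → A: 11
Best route has total 11.

11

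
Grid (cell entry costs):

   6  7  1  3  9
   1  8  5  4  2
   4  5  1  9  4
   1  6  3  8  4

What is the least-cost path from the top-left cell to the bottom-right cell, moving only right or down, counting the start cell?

One optimal route is (0,0) → (0,1) → (0,2) → (0,3) → (1,3) → (1,4) → (2,4) → (3,4).
Its cost is 6 + 7 + 1 + 3 + 4 + 2 + 4 + 4 = 31.

31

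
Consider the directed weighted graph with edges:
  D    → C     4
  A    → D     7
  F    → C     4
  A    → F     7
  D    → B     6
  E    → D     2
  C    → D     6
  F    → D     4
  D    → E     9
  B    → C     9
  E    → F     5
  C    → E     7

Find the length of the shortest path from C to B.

12

Candidate routes:
C-E-F-D-B: 7 + 5 + 4 + 6 = 22
C-E-D-B: 7 + 2 + 6 = 15
C-D-B: 6 + 6 = 12
Shortest: 12.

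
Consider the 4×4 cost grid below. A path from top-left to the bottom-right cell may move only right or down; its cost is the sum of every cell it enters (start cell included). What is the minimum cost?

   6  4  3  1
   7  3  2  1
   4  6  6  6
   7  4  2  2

Path [0,0] → [0,1] → [0,2] → [0,3] → [1,3] → [2,3] → [3,3]: 6 + 4 + 3 + 1 + 1 + 6 + 2 = 23.

23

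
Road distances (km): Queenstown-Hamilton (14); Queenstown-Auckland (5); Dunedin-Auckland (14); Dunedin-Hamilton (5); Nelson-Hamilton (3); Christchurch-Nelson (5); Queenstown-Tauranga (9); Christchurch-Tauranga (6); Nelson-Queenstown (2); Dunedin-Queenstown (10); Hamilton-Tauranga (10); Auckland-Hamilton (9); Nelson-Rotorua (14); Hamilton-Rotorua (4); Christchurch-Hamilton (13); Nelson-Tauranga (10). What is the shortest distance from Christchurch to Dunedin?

13

Some routes from Christchurch to Dunedin:
Christchurch - Tauranga - Nelson - Hamilton - Dunedin: 6 + 10 + 3 + 5 = 24
Christchurch - Hamilton - Dunedin: 13 + 5 = 18
Christchurch - Nelson - Hamilton - Dunedin: 5 + 3 + 5 = 13
Christchurch - Nelson - Queenstown - Dunedin: 5 + 2 + 10 = 17
Christchurch - Tauranga - Hamilton - Dunedin: 6 + 10 + 5 = 21
Best route has total 13 km.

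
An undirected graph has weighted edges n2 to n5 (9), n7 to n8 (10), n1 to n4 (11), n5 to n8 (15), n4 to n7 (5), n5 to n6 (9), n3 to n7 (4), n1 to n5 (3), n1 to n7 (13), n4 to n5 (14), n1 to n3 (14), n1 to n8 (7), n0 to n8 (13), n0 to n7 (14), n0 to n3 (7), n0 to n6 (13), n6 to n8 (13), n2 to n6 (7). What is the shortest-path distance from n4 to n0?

16

A few of the n4→n0 routes:
n4→n7→n8→n0: 5 + 10 + 13 = 28
n4→n1→n3→n0: 11 + 14 + 7 = 32
n4→n7→n0: 5 + 14 = 19
n4→n1→n7→n3→n0: 11 + 13 + 4 + 7 = 35
n4→n7→n3→n0: 5 + 4 + 7 = 16
n4→n1→n8→n0: 11 + 7 + 13 = 31
Shortest: 16.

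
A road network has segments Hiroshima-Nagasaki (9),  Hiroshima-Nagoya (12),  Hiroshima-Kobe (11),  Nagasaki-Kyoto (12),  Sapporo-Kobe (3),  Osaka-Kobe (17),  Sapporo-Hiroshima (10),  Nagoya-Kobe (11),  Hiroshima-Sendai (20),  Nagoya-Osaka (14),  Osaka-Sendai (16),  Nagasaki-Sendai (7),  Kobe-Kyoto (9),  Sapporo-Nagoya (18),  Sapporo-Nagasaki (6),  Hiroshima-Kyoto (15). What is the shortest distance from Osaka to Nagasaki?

23

Checking several routes:
Osaka→Kobe→Sapporo→Nagasaki: 17 + 3 + 6 = 26
Osaka→Nagoya→Kobe→Sapporo→Nagasaki: 14 + 11 + 3 + 6 = 34
Osaka→Nagoya→Hiroshima→Nagasaki: 14 + 12 + 9 = 35
Osaka→Kobe→Kyoto→Nagasaki: 17 + 9 + 12 = 38
Osaka→Kobe→Hiroshima→Nagasaki: 17 + 11 + 9 = 37
Osaka→Sendai→Nagasaki: 16 + 7 = 23
Shortest: 23 mi.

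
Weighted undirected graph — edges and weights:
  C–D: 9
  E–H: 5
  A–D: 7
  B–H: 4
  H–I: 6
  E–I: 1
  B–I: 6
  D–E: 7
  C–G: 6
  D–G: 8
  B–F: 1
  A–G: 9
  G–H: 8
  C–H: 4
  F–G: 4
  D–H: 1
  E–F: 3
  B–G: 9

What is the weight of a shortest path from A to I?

A few of the A→I routes:
A -> D -> H -> I: 7 + 1 + 6 = 14
A -> D -> E -> I: 7 + 7 + 1 = 15
A -> D -> H -> E -> I: 7 + 1 + 5 + 1 = 14
A -> G -> F -> E -> I: 9 + 4 + 3 + 1 = 17
A -> D -> H -> B -> F -> E -> I: 7 + 1 + 4 + 1 + 3 + 1 = 17
A -> D -> H -> B -> I: 7 + 1 + 4 + 6 = 18
Shortest: 14.

14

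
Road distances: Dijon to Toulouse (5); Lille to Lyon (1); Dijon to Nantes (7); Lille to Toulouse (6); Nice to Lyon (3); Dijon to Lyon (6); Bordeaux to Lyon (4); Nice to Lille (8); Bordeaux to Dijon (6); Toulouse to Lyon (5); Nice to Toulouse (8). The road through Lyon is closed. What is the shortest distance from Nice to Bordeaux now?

Routes from Nice to Bordeaux avoiding Lyon:
Nice → Toulouse → Dijon → Bordeaux: 8 + 5 + 6 = 19
Nice → Lille → Toulouse → Dijon → Bordeaux: 8 + 6 + 5 + 6 = 25
The minimum is 19.

19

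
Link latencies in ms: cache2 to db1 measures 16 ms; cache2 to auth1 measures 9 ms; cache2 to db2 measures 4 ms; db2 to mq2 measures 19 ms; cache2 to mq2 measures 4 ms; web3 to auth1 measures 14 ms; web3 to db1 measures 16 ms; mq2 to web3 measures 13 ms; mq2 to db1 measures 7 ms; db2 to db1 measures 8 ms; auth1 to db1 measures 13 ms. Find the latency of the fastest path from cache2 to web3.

Checking several routes:
cache2 - mq2 - web3: 4 + 13 = 17
cache2 - mq2 - db1 - web3: 4 + 7 + 16 = 27
cache2 - db2 - db1 - web3: 4 + 8 + 16 = 28
cache2 - auth1 - web3: 9 + 14 = 23
Shortest: 17 ms.

17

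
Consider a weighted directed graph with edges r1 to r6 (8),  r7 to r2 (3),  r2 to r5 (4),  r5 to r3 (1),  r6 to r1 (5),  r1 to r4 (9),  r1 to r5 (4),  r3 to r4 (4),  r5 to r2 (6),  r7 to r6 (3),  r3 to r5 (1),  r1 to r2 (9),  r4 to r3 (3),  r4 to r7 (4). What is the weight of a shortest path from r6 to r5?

Paths from r6 to r5:
r6→r1→r5: 5 + 4 = 9
r6→r1→r4→r7→r2→r5: 5 + 9 + 4 + 3 + 4 = 25
r6→r1→r4→r3→r5: 5 + 9 + 3 + 1 = 18
r6→r1→r2→r5: 5 + 9 + 4 = 18
Shortest: 9.

9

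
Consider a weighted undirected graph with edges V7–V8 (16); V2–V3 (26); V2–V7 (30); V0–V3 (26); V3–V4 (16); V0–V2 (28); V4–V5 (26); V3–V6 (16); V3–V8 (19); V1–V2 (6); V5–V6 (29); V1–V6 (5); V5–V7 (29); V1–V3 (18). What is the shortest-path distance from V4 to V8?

Checking several routes:
V4→V3→V6→V1→V2→V7→V8: 16 + 16 + 5 + 6 + 30 + 16 = 89
V4→V5→V7→V8: 26 + 29 + 16 = 71
V4→V5→V6→V3→V8: 26 + 29 + 16 + 19 = 90
V4→V3→V2→V7→V8: 16 + 26 + 30 + 16 = 88
V4→V3→V1→V2→V7→V8: 16 + 18 + 6 + 30 + 16 = 86
V4→V3→V8: 16 + 19 = 35
The minimum is 35.

35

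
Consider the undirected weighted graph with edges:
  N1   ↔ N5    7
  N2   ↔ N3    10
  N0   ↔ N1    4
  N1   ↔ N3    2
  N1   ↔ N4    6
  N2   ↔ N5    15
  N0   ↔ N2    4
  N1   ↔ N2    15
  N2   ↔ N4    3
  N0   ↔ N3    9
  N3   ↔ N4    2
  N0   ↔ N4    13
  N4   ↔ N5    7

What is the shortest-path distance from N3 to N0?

6

Some routes from N3 to N0:
N3-N2-N0: 10 + 4 = 14
N3-N0: 9
N3-N4-N1-N0: 2 + 6 + 4 = 12
N3-N1-N0: 2 + 4 = 6
N3-N4-N2-N0: 2 + 3 + 4 = 9
The minimum is 6.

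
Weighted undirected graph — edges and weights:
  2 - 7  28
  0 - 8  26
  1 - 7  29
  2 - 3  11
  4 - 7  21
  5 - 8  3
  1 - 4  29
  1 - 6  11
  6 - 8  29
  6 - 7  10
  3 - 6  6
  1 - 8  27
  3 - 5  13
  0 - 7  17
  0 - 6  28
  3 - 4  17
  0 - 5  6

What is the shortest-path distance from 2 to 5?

24

A few of the 2→5 routes:
2 -> 3 -> 5: 11 + 13 = 24
2 -> 3 -> 6 -> 8 -> 5: 11 + 6 + 29 + 3 = 49
2 -> 7 -> 0 -> 5: 28 + 17 + 6 = 51
2 -> 3 -> 6 -> 7 -> 0 -> 5: 11 + 6 + 10 + 17 + 6 = 50
The minimum is 24.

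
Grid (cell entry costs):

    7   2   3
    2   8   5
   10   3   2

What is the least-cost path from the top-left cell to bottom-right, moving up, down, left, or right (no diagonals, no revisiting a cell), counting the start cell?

Best path: [0,0] -> [0,1] -> [0,2] -> [1,2] -> [2,2]
Cost: 7 + 2 + 3 + 5 + 2 = 19

19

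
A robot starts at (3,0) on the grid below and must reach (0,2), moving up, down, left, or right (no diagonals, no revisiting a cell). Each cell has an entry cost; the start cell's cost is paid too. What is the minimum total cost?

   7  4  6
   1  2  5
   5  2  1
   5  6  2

23

Path (3,0) → (2,0) → (1,0) → (1,1) → (0,1) → (0,2): 5 + 5 + 1 + 2 + 4 + 6 = 23.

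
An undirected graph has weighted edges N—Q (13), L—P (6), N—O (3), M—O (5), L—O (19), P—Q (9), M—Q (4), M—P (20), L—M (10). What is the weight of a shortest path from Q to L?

14

Comparing a few candidate routes:
Q→P→L: 9 + 6 = 15
Q→M→P→L: 4 + 20 + 6 = 30
Q→N→O→M→L: 13 + 3 + 5 + 10 = 31
Q→M→L: 4 + 10 = 14
Q→N→O→L: 13 + 3 + 19 = 35
Q→M→O→L: 4 + 5 + 19 = 28
The minimum is 14.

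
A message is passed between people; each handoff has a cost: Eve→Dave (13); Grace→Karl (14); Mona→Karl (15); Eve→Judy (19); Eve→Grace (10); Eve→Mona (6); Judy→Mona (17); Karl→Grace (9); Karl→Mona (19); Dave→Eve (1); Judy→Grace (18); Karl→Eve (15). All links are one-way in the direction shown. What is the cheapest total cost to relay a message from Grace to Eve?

Routes from Grace to Eve:
Grace -> Karl -> Eve: 14 + 15 = 29
Best route has total 29.

29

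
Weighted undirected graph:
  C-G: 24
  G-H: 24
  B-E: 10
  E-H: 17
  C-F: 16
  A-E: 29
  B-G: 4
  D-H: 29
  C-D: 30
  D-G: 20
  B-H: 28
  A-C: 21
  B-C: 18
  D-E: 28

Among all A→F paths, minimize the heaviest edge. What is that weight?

21

Some routes from A to F:
A - E - H - B - C - F: max(29, 17, 28, 18, 16) = 29
A - C - F: max(21, 16) = 21
A - E - H - B - G - C - F: max(29, 17, 28, 4, 24, 16) = 29
Smallest bottleneck: 21.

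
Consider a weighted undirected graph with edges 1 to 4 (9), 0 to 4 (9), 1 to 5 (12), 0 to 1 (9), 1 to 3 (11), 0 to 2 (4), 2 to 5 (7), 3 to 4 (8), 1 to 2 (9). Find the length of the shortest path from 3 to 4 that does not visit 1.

Routes from 3 to 4 avoiding 1:
3 -> 4: 8
Shortest: 8.

8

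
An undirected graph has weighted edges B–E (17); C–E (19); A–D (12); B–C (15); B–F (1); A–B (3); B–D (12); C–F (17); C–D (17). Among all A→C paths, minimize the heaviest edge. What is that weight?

A few of the A→C routes:
A-D-B-C: max(12, 12, 15) = 15
A-B-F-C: max(3, 1, 17) = 17
A-B-C: max(3, 15) = 15
A-B-D-C: max(3, 12, 17) = 17
Smallest bottleneck: 15.

15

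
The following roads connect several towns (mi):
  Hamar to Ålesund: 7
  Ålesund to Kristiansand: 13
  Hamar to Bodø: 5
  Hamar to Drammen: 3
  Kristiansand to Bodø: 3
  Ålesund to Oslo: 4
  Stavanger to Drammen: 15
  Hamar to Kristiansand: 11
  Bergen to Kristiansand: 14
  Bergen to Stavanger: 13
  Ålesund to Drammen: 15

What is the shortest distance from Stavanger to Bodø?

23

Comparing a few candidate routes:
Stavanger → Drammen → Hamar → Bodø: 15 + 3 + 5 = 23
Stavanger → Drammen → Hamar → Ålesund → Kristiansand → Bodø: 15 + 3 + 7 + 13 + 3 = 41
Stavanger → Drammen → Hamar → Kristiansand → Bodø: 15 + 3 + 11 + 3 = 32
Stavanger → Bergen → Kristiansand → Bodø: 13 + 14 + 3 = 30
Stavanger → Drammen → Ålesund → Hamar → Bodø: 15 + 15 + 7 + 5 = 42
The minimum is 23 mi.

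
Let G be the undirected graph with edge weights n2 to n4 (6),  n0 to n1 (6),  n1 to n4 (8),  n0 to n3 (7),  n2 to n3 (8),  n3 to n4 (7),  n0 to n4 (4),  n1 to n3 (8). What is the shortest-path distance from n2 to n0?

Some routes from n2 to n0:
n2 → n3 → n4 → n0: 8 + 7 + 4 = 19
n2 → n4 → n0: 6 + 4 = 10
n2 → n3 → n0: 8 + 7 = 15
Shortest: 10.

10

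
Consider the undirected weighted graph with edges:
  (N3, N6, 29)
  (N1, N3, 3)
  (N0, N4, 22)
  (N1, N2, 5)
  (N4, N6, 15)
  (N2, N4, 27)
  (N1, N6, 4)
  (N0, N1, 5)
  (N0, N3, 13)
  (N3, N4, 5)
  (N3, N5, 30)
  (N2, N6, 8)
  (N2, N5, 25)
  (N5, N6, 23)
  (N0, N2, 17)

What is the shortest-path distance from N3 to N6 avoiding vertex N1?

Some routes from N3 to N6 avoiding N1:
N3-N4-N6: 5 + 15 = 20
N3-N0-N2-N6: 13 + 17 + 8 = 38
N3-N6: 29
Shortest: 20.

20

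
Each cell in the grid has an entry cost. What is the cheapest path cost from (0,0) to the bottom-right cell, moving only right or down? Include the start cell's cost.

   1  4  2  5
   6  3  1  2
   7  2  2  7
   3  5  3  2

15

Take (0,0) -> (0,1) -> (0,2) -> (1,2) -> (2,2) -> (3,2) -> (3,3) for a total of 1 + 4 + 2 + 1 + 2 + 3 + 2 = 15.
For comparison, the top-then-right route costs 23.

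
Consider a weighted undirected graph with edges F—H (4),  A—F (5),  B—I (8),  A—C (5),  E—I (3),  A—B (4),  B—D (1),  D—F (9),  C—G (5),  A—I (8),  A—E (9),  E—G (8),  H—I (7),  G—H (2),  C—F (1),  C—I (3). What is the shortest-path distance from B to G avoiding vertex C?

Comparing a few candidate routes:
B→D→F→H→G: 1 + 9 + 4 + 2 = 16
B→I→H→G: 8 + 7 + 2 = 17
B→A→F→H→G: 4 + 5 + 4 + 2 = 15
The minimum is 15.

15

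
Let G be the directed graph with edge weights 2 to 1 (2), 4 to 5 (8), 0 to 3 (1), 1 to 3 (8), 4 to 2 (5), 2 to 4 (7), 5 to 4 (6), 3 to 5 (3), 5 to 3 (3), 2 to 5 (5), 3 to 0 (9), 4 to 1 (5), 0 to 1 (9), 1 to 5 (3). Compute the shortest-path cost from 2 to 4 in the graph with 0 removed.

7

Routes from 2 to 4 avoiding 0:
2-1-5-4: 2 + 3 + 6 = 11
2-5-4: 5 + 6 = 11
2-4: 7
2-1-3-5-4: 2 + 8 + 3 + 6 = 19
The minimum is 7.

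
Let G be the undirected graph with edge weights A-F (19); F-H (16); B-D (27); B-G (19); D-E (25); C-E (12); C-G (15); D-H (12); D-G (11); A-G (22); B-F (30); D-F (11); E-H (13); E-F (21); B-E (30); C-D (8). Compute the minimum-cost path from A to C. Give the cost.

37

Checking several routes:
A - G - C: 22 + 15 = 37
A - F - D - C: 19 + 11 + 8 = 38
A - G - D - C: 22 + 11 + 8 = 41
Best route has total 37.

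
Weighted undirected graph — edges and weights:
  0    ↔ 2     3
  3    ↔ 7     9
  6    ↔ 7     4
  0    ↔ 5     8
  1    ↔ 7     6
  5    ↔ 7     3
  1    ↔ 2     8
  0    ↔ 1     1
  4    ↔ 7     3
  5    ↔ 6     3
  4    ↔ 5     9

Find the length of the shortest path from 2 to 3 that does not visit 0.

23

Candidate routes:
2 -> 1 -> 7 -> 3: 8 + 6 + 9 = 23
The minimum is 23.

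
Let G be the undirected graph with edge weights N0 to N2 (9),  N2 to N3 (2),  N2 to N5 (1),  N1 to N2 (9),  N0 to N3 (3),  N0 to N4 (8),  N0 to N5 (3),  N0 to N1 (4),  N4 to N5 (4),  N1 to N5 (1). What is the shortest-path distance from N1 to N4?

Some routes from N1 to N4:
N1-N0-N4: 4 + 8 = 12
N1-N0-N5-N4: 4 + 3 + 4 = 11
N1-N5-N4: 1 + 4 = 5
N1-N2-N5-N4: 9 + 1 + 4 = 14
N1-N5-N0-N4: 1 + 3 + 8 = 12
Shortest: 5.

5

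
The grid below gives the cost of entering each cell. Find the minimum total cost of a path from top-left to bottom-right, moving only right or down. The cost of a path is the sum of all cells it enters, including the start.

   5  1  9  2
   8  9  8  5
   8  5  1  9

30

Cheapest: (0,0) (0,1) (1,1) (2,1) (2,2) (2,3)
  5 + 1 + 9 + 5 + 1 + 9 = 30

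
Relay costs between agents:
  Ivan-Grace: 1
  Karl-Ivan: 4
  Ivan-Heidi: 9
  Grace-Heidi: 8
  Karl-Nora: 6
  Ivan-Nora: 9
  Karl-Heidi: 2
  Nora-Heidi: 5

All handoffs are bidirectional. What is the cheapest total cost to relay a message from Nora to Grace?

A few of the Nora→Grace routes:
Nora → Heidi → Karl → Ivan → Grace: 5 + 2 + 4 + 1 = 12
Nora → Karl → Ivan → Grace: 6 + 4 + 1 = 11
Nora → Ivan → Grace: 9 + 1 = 10
Nora → Heidi → Grace: 5 + 8 = 13
Nora → Heidi → Ivan → Grace: 5 + 9 + 1 = 15
Nora → Karl → Heidi → Grace: 6 + 2 + 8 = 16
The minimum is 10.

10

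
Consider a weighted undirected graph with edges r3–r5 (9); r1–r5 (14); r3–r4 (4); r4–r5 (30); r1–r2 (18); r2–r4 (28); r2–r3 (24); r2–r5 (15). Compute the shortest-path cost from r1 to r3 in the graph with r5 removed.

Candidate routes:
r1→r2→r4→r3: 18 + 28 + 4 = 50
r1→r2→r3: 18 + 24 = 42
Shortest: 42.

42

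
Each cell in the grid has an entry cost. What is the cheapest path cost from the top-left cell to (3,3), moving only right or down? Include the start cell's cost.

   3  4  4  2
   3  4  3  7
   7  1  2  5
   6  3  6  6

Cheapest: r0c0 → r1c0 → r1c1 → r2c1 → r2c2 → r2c3 → r3c3
  3 + 3 + 4 + 1 + 2 + 5 + 6 = 24
For comparison, the top-then-right route costs 31.

24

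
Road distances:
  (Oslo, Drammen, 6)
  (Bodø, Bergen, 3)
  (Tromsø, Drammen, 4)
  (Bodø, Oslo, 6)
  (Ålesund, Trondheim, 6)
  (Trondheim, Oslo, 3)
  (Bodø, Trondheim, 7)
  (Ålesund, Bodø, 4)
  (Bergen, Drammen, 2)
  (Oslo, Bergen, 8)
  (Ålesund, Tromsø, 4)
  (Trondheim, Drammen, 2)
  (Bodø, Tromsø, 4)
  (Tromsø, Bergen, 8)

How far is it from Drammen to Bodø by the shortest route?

A few of the Drammen→Bodø routes:
Drammen → Tromsø → Bodø: 4 + 4 = 8
Drammen → Bergen → Bodø: 2 + 3 = 5
Drammen → Trondheim → Bodø: 2 + 7 = 9
The minimum is 5.

5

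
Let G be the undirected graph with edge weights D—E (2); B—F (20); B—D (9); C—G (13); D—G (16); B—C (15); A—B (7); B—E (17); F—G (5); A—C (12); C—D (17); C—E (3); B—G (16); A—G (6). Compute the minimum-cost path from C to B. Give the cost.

Comparing a few candidate routes:
C→B: 15
C→E→D→B: 3 + 2 + 9 = 14
C→A→B: 12 + 7 = 19
C→E→B: 3 + 17 = 20
Shortest: 14.

14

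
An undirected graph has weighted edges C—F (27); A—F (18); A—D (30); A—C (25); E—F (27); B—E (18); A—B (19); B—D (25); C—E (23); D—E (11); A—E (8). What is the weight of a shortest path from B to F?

37

Checking several routes:
B→A→E→F: 19 + 8 + 27 = 54
B→A→F: 19 + 18 = 37
B→E→F: 18 + 27 = 45
B→E→A→F: 18 + 8 + 18 = 44
Best route has total 37.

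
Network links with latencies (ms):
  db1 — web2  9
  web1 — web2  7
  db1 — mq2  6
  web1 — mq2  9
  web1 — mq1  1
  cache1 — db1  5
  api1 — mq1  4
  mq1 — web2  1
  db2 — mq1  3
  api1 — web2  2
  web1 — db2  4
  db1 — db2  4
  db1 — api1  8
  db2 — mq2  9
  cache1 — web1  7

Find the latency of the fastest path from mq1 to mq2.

10

Comparing a few candidate routes:
mq1→web1→mq2: 1 + 9 = 10
mq1→db2→db1→mq2: 3 + 4 + 6 = 13
mq1→db2→mq2: 3 + 9 = 12
The minimum is 10 ms.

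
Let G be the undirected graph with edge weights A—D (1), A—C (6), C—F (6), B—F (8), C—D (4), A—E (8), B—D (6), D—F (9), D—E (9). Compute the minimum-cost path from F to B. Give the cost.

Paths from F to B:
F → C → A → E → D → B: 6 + 6 + 8 + 9 + 6 = 35
F → B: 8
F → C → A → D → B: 6 + 6 + 1 + 6 = 19
F → D → B: 9 + 6 = 15
F → C → D → B: 6 + 4 + 6 = 16
Best route has total 8.

8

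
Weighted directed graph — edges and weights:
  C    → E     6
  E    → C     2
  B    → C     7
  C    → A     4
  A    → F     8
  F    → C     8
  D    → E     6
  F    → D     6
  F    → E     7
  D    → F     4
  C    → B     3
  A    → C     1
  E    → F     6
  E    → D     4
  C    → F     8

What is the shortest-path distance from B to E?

13

Some routes from B to E:
B - C - E: 7 + 6 = 13
B - C - F - D - E: 7 + 8 + 6 + 6 = 27
B - C - F - E: 7 + 8 + 7 = 22
B - C - A - F - E: 7 + 4 + 8 + 7 = 26
Shortest: 13.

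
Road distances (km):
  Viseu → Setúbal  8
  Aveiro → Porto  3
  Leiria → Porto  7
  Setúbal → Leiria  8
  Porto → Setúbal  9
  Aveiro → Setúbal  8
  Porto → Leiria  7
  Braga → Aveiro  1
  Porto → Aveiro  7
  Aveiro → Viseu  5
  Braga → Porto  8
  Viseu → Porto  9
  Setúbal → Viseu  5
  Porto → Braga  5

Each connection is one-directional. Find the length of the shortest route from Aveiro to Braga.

Checking several routes:
Aveiro - Porto - Braga: 3 + 5 = 8
Aveiro - Setúbal - Viseu - Porto - Braga: 8 + 5 + 9 + 5 = 27
Aveiro - Viseu - Porto - Braga: 5 + 9 + 5 = 19
Best route has total 8 km.

8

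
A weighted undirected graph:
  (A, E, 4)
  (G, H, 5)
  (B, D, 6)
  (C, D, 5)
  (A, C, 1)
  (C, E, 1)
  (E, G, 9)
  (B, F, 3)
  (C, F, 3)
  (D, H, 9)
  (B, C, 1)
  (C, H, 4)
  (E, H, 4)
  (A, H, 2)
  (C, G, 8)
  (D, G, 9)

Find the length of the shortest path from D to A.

A few of the D→A routes:
D→C→A: 5 + 1 = 6
D→C→E→A: 5 + 1 + 4 = 10
D→B→C→A: 6 + 1 + 1 = 8
Best route has total 6.

6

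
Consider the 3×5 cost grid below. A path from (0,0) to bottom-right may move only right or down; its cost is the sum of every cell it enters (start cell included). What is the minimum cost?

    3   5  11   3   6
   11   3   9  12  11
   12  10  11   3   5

39

Take (0,0) → (0,1) → (1,1) → (1,2) → (2,2) → (2,3) → (2,4) for a total of 3 + 5 + 3 + 9 + 11 + 3 + 5 = 39.
For comparison, the top-then-right route costs 44.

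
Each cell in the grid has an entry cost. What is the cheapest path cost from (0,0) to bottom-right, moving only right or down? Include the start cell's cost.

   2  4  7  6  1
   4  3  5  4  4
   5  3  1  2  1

16

Best path: [0,0] → [0,1] → [1,1] → [2,1] → [2,2] → [2,3] → [2,4]
Cost: 2 + 4 + 3 + 3 + 1 + 2 + 1 = 16
(Top row then right column would cost 25.)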